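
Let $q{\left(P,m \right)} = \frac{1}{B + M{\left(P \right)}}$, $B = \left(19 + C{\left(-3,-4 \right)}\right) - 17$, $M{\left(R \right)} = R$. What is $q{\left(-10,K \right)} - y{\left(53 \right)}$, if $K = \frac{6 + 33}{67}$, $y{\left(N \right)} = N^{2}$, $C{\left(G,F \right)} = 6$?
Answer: $- \frac{5619}{2} \approx -2809.5$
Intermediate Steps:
$B = 8$ ($B = \left(19 + 6\right) - 17 = 25 - 17 = 8$)
$K = \frac{39}{67}$ ($K = 39 \cdot \frac{1}{67} = \frac{39}{67} \approx 0.58209$)
$q{\left(P,m \right)} = \frac{1}{8 + P}$
$q{\left(-10,K \right)} - y{\left(53 \right)} = \frac{1}{8 - 10} - 53^{2} = \frac{1}{-2} - 2809 = - \frac{1}{2} - 2809 = - \frac{5619}{2}$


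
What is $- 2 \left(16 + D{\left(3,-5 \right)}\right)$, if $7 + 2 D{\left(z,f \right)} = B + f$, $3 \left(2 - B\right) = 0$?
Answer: $-22$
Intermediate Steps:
$B = 2$ ($B = 2 - 0 = 2 + 0 = 2$)
$D{\left(z,f \right)} = - \frac{5}{2} + \frac{f}{2}$ ($D{\left(z,f \right)} = - \frac{7}{2} + \frac{2 + f}{2} = - \frac{7}{2} + \left(1 + \frac{f}{2}\right) = - \frac{5}{2} + \frac{f}{2}$)
$- 2 \left(16 + D{\left(3,-5 \right)}\right) = - 2 \left(16 + \left(- \frac{5}{2} + \frac{1}{2} \left(-5\right)\right)\right) = - 2 \left(16 - 5\right) = \left(-2\right) 11 = -22$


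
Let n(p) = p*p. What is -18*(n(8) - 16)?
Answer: -864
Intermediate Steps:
n(p) = p²
-18*(n(8) - 16) = -18*(8² - 16) = -18*(64 - 16) = -18*48 = -864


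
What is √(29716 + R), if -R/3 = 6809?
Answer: √9289 ≈ 96.379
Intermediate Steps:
R = -20427 (R = -3*6809 = -20427)
√(29716 + R) = √(29716 - 20427) = √9289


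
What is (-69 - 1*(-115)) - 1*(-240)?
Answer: 286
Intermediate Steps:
(-69 - 1*(-115)) - 1*(-240) = (-69 + 115) + 240 = 46 + 240 = 286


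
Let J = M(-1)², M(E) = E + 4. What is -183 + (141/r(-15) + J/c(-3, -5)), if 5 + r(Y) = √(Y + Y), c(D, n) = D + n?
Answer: -17331/88 - 141*I*√30/55 ≈ -196.94 - 14.042*I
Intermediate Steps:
M(E) = 4 + E
J = 9 (J = (4 - 1)² = 3² = 9)
r(Y) = -5 + √2*√Y (r(Y) = -5 + √(Y + Y) = -5 + √(2*Y) = -5 + √2*√Y)
-183 + (141/r(-15) + J/c(-3, -5)) = -183 + (141/(-5 + √2*√(-15)) + 9/(-3 - 5)) = -183 + (141/(-5 + √2*(I*√15)) + 9/(-8)) = -183 + (141/(-5 + I*√30) + 9*(-⅛)) = -183 + (141/(-5 + I*√30) - 9/8) = -183 + (-9/8 + 141/(-5 + I*√30)) = -1473/8 + 141/(-5 + I*√30)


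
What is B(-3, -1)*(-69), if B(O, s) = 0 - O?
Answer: -207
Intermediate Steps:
B(O, s) = -O
B(-3, -1)*(-69) = -1*(-3)*(-69) = 3*(-69) = -207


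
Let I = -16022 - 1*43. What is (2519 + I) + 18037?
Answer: 4491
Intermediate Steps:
I = -16065 (I = -16022 - 43 = -16065)
(2519 + I) + 18037 = (2519 - 16065) + 18037 = -13546 + 18037 = 4491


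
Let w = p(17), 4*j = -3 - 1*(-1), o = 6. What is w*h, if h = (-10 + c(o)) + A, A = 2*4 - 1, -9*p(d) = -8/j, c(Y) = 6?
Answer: -16/3 ≈ -5.3333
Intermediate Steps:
j = -½ (j = (-3 - 1*(-1))/4 = (-3 + 1)/4 = (¼)*(-2) = -½ ≈ -0.50000)
p(d) = -16/9 (p(d) = -(-8)/(9*(-½)) = -(-8)*(-2)/9 = -⅑*16 = -16/9)
A = 7 (A = 8 - 1 = 7)
w = -16/9 ≈ -1.7778
h = 3 (h = (-10 + 6) + 7 = -4 + 7 = 3)
w*h = -16/9*3 = -16/3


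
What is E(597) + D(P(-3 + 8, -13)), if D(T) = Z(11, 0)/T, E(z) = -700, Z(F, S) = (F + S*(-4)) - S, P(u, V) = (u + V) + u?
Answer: -2111/3 ≈ -703.67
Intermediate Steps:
P(u, V) = V + 2*u (P(u, V) = (V + u) + u = V + 2*u)
Z(F, S) = F - 5*S (Z(F, S) = (F - 4*S) - S = F - 5*S)
D(T) = 11/T (D(T) = (11 - 5*0)/T = (11 + 0)/T = 11/T)
E(597) + D(P(-3 + 8, -13)) = -700 + 11/(-13 + 2*(-3 + 8)) = -700 + 11/(-13 + 2*5) = -700 + 11/(-13 + 10) = -700 + 11/(-3) = -700 + 11*(-⅓) = -700 - 11/3 = -2111/3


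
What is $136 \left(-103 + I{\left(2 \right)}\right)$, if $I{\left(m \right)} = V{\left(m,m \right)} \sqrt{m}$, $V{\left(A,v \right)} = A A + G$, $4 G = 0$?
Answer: $-14008 + 544 \sqrt{2} \approx -13239.0$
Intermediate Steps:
$G = 0$ ($G = \frac{1}{4} \cdot 0 = 0$)
$V{\left(A,v \right)} = A^{2}$ ($V{\left(A,v \right)} = A A + 0 = A^{2} + 0 = A^{2}$)
$I{\left(m \right)} = m^{\frac{5}{2}}$ ($I{\left(m \right)} = m^{2} \sqrt{m} = m^{\frac{5}{2}}$)
$136 \left(-103 + I{\left(2 \right)}\right) = 136 \left(-103 + 2^{\frac{5}{2}}\right) = 136 \left(-103 + 4 \sqrt{2}\right) = -14008 + 544 \sqrt{2}$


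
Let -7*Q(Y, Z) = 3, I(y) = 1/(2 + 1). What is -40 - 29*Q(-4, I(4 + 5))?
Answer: -193/7 ≈ -27.571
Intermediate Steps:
I(y) = 1/3
Q(Y, Z) = -3/7 (Q(Y, Z) = -1/7*3 = -3/7)
-40 - 29*Q(-4, I(4 + 5)) = -40 - 29*(-3/7) = -40 + 87/7 = -193/7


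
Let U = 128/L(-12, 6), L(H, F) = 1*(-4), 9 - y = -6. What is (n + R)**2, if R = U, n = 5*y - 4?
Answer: 1521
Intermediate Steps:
y = 15 (y = 9 - 1*(-6) = 9 + 6 = 15)
L(H, F) = -4
U = -32 (U = 128/(-4) = 128*(-1/4) = -32)
n = 71 (n = 5*15 - 4 = 75 - 4 = 71)
R = -32
(n + R)**2 = (71 - 32)**2 = 39**2 = 1521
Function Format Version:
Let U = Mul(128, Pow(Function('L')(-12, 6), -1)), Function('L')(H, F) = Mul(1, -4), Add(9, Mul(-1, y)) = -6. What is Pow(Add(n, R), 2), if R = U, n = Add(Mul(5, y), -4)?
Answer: 1521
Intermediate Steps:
y = 15 (y = Add(9, Mul(-1, -6)) = Add(9, 6) = 15)
Function('L')(H, F) = -4
U = -32 (U = Mul(128, Pow(-4, -1)) = Mul(128, Rational(-1, 4)) = -32)
n = 71 (n = Add(Mul(5, 15), -4) = Add(75, -4) = 71)
R = -32
Pow(Add(n, R), 2) = Pow(Add(71, -32), 2) = Pow(39, 2) = 1521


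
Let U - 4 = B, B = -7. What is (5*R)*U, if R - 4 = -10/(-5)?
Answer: -90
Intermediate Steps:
U = -3 (U = 4 - 7 = -3)
R = 6 (R = 4 - 10/(-5) = 4 - 10*(-1/5) = 4 + 2 = 6)
(5*R)*U = (5*6)*(-3) = 30*(-3) = -90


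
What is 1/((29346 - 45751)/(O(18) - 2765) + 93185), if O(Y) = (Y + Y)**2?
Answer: 1469/136905170 ≈ 1.0730e-5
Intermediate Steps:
O(Y) = 4*Y**2 (O(Y) = (2*Y)**2 = 4*Y**2)
1/((29346 - 45751)/(O(18) - 2765) + 93185) = 1/((29346 - 45751)/(4*18**2 - 2765) + 93185) = 1/(-16405/(4*324 - 2765) + 93185) = 1/(-16405/(1296 - 2765) + 93185) = 1/(-16405/(-1469) + 93185) = 1/(-16405*(-1/1469) + 93185) = 1/(16405/1469 + 93185) = 1/(136905170/1469) = 1469/136905170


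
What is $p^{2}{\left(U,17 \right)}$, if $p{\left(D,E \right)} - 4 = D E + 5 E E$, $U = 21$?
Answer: $3261636$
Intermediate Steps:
$p{\left(D,E \right)} = 4 + 5 E^{2} + D E$ ($p{\left(D,E \right)} = 4 + \left(D E + 5 E E\right) = 4 + \left(D E + 5 E^{2}\right) = 4 + \left(5 E^{2} + D E\right) = 4 + 5 E^{2} + D E$)
$p^{2}{\left(U,17 \right)} = \left(4 + 5 \cdot 17^{2} + 21 \cdot 17\right)^{2} = \left(4 + 5 \cdot 289 + 357\right)^{2} = \left(4 + 1445 + 357\right)^{2} = 1806^{2} = 3261636$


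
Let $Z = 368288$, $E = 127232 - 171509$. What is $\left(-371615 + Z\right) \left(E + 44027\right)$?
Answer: $831750$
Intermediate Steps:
$E = -44277$ ($E = 127232 - 171509 = -44277$)
$\left(-371615 + Z\right) \left(E + 44027\right) = \left(-371615 + 368288\right) \left(-44277 + 44027\right) = \left(-3327\right) \left(-250\right) = 831750$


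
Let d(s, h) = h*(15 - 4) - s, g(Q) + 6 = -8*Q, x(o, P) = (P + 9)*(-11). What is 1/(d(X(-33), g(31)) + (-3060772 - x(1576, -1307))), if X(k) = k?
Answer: -1/3077811 ≈ -3.2491e-7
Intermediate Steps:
x(o, P) = -99 - 11*P (x(o, P) = (9 + P)*(-11) = -99 - 11*P)
g(Q) = -6 - 8*Q
d(s, h) = -s + 11*h (d(s, h) = h*11 - s = 11*h - s = -s + 11*h)
1/(d(X(-33), g(31)) + (-3060772 - x(1576, -1307))) = 1/((-1*(-33) + 11*(-6 - 8*31)) + (-3060772 - (-99 - 11*(-1307)))) = 1/((33 + 11*(-6 - 248)) + (-3060772 - (-99 + 14377))) = 1/((33 + 11*(-254)) + (-3060772 - 1*14278)) = 1/((33 - 2794) + (-3060772 - 14278)) = 1/(-2761 - 3075050) = 1/(-3077811) = -1/3077811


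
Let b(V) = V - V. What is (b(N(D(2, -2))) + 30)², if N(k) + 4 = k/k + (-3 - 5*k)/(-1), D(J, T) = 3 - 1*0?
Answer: 900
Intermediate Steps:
D(J, T) = 3 (D(J, T) = 3 + 0 = 3)
N(k) = 5*k (N(k) = -4 + (k/k + (-3 - 5*k)/(-1)) = -4 + (1 + (-3 - 5*k)*(-1)) = -4 + (1 + (3 + 5*k)) = -4 + (4 + 5*k) = 5*k)
b(V) = 0
(b(N(D(2, -2))) + 30)² = (0 + 30)² = 30² = 900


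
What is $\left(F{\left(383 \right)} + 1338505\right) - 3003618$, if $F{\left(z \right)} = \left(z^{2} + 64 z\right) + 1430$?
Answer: $-1492482$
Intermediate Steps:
$F{\left(z \right)} = 1430 + z^{2} + 64 z$
$\left(F{\left(383 \right)} + 1338505\right) - 3003618 = \left(\left(1430 + 383^{2} + 64 \cdot 383\right) + 1338505\right) - 3003618 = \left(\left(1430 + 146689 + 24512\right) + 1338505\right) - 3003618 = \left(172631 + 1338505\right) - 3003618 = 1511136 - 3003618 = -1492482$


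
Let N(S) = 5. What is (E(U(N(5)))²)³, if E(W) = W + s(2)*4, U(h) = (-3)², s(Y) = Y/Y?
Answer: 4826809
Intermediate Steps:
s(Y) = 1
U(h) = 9
E(W) = 4 + W (E(W) = W + 1*4 = W + 4 = 4 + W)
(E(U(N(5)))²)³ = ((4 + 9)²)³ = (13²)³ = 169³ = 4826809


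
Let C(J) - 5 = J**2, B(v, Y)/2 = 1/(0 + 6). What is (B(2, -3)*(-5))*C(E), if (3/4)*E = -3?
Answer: -35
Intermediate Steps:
E = -4 (E = (4/3)*(-3) = -4)
B(v, Y) = 1/3 (B(v, Y) = 2/(0 + 6) = 2/6 = 2*(1/6) = 1/3)
C(J) = 5 + J**2
(B(2, -3)*(-5))*C(E) = ((1/3)*(-5))*(5 + (-4)**2) = -5*(5 + 16)/3 = -5/3*21 = -35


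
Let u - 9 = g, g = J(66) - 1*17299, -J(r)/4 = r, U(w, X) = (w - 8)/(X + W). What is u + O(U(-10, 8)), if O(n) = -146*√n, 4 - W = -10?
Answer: -17554 - 438*I*√11/11 ≈ -17554.0 - 132.06*I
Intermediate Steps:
W = 14 (W = 4 - 1*(-10) = 4 + 10 = 14)
U(w, X) = (-8 + w)/(14 + X) (U(w, X) = (w - 8)/(X + 14) = (-8 + w)/(14 + X))
J(r) = -4*r
g = -17563 (g = -4*66 - 1*17299 = -264 - 17299 = -17563)
u = -17554 (u = 9 - 17563 = -17554)
u + O(U(-10, 8)) = -17554 - 146*√(-8 - 10)/√(14 + 8) = -17554 - 146*3*I*√11/11 = -17554 - 438*I*√11/11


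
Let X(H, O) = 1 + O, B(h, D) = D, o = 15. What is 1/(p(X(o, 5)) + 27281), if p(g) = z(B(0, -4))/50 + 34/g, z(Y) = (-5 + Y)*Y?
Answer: 75/2046554 ≈ 3.6647e-5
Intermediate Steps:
z(Y) = Y*(-5 + Y)
p(g) = 18/25 + 34/g (p(g) = -4*(-5 - 4)/50 + 34/g = -4*(-9)*(1/50) + 34/g = 36*(1/50) + 34/g = 18/25 + 34/g)
1/(p(X(o, 5)) + 27281) = 1/((18/25 + 34/(1 + 5)) + 27281) = 1/((18/25 + 34/6) + 27281) = 1/((18/25 + 34*(⅙)) + 27281) = 1/((18/25 + 17/3) + 27281) = 1/(479/75 + 27281) = 1/(2046554/75) = 75/2046554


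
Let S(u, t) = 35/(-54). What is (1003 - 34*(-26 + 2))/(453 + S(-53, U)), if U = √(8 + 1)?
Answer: 98226/24427 ≈ 4.0212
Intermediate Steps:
U = 3 (U = √9 = 3)
S(u, t) = -35/54 (S(u, t) = 35*(-1/54) = -35/54)
(1003 - 34*(-26 + 2))/(453 + S(-53, U)) = (1003 - 34*(-26 + 2))/(453 - 35/54) = (1003 - 34*(-24))/(24427/54) = (1003 + 816)*(54/24427) = 1819*(54/24427) = 98226/24427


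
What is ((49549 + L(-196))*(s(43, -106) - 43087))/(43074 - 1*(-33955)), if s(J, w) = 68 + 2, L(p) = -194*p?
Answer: -3767127741/77029 ≈ -48905.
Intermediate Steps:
s(J, w) = 70
((49549 + L(-196))*(s(43, -106) - 43087))/(43074 - 1*(-33955)) = ((49549 - 194*(-196))*(70 - 43087))/(43074 - 1*(-33955)) = ((49549 + 38024)*(-43017))/(43074 + 33955) = (87573*(-43017))/77029 = -3767127741*1/77029 = -3767127741/77029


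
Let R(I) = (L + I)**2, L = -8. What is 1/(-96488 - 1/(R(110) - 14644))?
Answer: -4240/409109119 ≈ -1.0364e-5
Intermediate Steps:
R(I) = (-8 + I)**2
1/(-96488 - 1/(R(110) - 14644)) = 1/(-96488 - 1/((-8 + 110)**2 - 14644)) = 1/(-96488 - 1/(102**2 - 14644)) = 1/(-96488 - 1/(10404 - 14644)) = 1/(-96488 - 1/(-4240)) = 1/(-96488 - 1*(-1/4240)) = 1/(-96488 + 1/4240) = 1/(-409109119/4240) = -4240/409109119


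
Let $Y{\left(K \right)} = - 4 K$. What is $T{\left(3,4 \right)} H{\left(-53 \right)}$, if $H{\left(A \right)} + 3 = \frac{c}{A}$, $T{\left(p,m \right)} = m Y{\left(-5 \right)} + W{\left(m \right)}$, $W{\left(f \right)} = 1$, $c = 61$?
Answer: $- \frac{17820}{53} \approx -336.23$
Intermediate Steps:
$T{\left(p,m \right)} = 1 + 20 m$ ($T{\left(p,m \right)} = m \left(\left(-4\right) \left(-5\right)\right) + 1 = m 20 + 1 = 20 m + 1 = 1 + 20 m$)
$H{\left(A \right)} = -3 + \frac{61}{A}$
$T{\left(3,4 \right)} H{\left(-53 \right)} = \left(1 + 20 \cdot 4\right) \left(-3 + \frac{61}{-53}\right) = \left(1 + 80\right) \left(-3 + 61 \left(- \frac{1}{53}\right)\right) = 81 \left(-3 - \frac{61}{53}\right) = 81 \left(- \frac{220}{53}\right) = - \frac{17820}{53}$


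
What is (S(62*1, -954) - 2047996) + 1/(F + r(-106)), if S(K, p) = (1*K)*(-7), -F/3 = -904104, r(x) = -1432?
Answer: -5553047918399/2710880 ≈ -2.0484e+6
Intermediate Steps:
F = 2712312 (F = -3*(-904104) = 2712312)
S(K, p) = -7*K (S(K, p) = K*(-7) = -7*K)
(S(62*1, -954) - 2047996) + 1/(F + r(-106)) = (-434 - 2047996) + 1/(2712312 - 1432) = (-7*62 - 2047996) + 1/2710880 = (-434 - 2047996) + 1/2710880 = -2048430 + 1/2710880 = -5553047918399/2710880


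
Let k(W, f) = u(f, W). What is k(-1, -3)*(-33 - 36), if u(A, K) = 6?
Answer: -414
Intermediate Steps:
k(W, f) = 6
k(-1, -3)*(-33 - 36) = 6*(-33 - 36) = 6*(-69) = -414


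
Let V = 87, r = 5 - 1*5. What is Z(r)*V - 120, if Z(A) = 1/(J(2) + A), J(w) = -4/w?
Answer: -327/2 ≈ -163.50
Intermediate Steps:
r = 0 (r = 5 - 5 = 0)
Z(A) = 1/(-2 + A) (Z(A) = 1/(-4/2 + A) = 1/(-4*½ + A) = 1/(-2 + A))
Z(r)*V - 120 = 87/(-2 + 0) - 120 = 87/(-2) - 120 = -½*87 - 120 = -87/2 - 120 = -327/2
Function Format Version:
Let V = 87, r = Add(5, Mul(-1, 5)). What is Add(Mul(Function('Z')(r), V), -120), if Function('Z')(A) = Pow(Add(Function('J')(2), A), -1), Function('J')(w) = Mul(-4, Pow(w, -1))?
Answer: Rational(-327, 2) ≈ -163.50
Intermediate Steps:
r = 0 (r = Add(5, -5) = 0)
Function('Z')(A) = Pow(Add(-2, A), -1) (Function('Z')(A) = Pow(Add(Mul(-4, Pow(2, -1)), A), -1) = Pow(Add(Mul(-4, Rational(1, 2)), A), -1) = Pow(Add(-2, A), -1))
Add(Mul(Function('Z')(r), V), -120) = Add(Mul(Pow(Add(-2, 0), -1), 87), -120) = Add(Mul(Pow(-2, -1), 87), -120) = Add(Mul(Rational(-1, 2), 87), -120) = Add(Rational(-87, 2), -120) = Rational(-327, 2)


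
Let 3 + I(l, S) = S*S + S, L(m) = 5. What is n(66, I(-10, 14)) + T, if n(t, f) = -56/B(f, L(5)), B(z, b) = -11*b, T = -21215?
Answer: -1166769/55 ≈ -21214.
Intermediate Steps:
I(l, S) = -3 + S + S**2 (I(l, S) = -3 + (S*S + S) = -3 + (S**2 + S) = -3 + (S + S**2) = -3 + S + S**2)
n(t, f) = 56/55 (n(t, f) = -56/((-11*5)) = -56/(-55) = -56*(-1/55) = 56/55)
n(66, I(-10, 14)) + T = 56/55 - 21215 = -1166769/55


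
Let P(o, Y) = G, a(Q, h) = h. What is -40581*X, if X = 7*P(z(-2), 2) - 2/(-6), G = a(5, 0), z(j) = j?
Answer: -13527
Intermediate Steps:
G = 0
P(o, Y) = 0
X = ⅓ (X = 7*0 - 2/(-6) = 0 - 2*(-⅙) = 0 + ⅓ = ⅓ ≈ 0.33333)
-40581*X = -40581*⅓ = -13527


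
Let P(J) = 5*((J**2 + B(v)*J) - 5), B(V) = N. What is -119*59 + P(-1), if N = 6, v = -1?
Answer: -7071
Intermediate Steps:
B(V) = 6
P(J) = -25 + 5*J**2 + 30*J (P(J) = 5*((J**2 + 6*J) - 5) = 5*(-5 + J**2 + 6*J) = -25 + 5*J**2 + 30*J)
-119*59 + P(-1) = -119*59 + (-25 + 5*(-1)**2 + 30*(-1)) = -7021 + (-25 + 5*1 - 30) = -7021 + (-25 + 5 - 30) = -7021 - 50 = -7071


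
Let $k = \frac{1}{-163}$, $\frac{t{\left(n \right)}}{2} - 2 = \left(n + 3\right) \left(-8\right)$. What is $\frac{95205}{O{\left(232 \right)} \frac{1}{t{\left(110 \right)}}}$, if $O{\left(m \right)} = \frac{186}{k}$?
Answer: $\frac{28624970}{5053} \approx 5664.9$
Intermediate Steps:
$t{\left(n \right)} = -44 - 16 n$ ($t{\left(n \right)} = 4 + 2 \left(n + 3\right) \left(-8\right) = 4 + 2 \left(3 + n\right) \left(-8\right) = 4 + 2 \left(-24 - 8 n\right) = 4 - \left(48 + 16 n\right) = -44 - 16 n$)
$k = - \frac{1}{163} \approx -0.006135$
$O{\left(m \right)} = -30318$ ($O{\left(m \right)} = \frac{186}{- \frac{1}{163}} = 186 \left(-163\right) = -30318$)
$\frac{95205}{O{\left(232 \right)} \frac{1}{t{\left(110 \right)}}} = \frac{95205}{\left(-30318\right) \frac{1}{-44 - 1760}} = \frac{95205}{\left(-30318\right) \frac{1}{-1804}} = \frac{95205}{\left(-30318\right) \left(- \frac{1}{1804}\right)} = \frac{95205}{\frac{15159}{902}} = 95205 \cdot \frac{902}{15159} = \frac{28624970}{5053}$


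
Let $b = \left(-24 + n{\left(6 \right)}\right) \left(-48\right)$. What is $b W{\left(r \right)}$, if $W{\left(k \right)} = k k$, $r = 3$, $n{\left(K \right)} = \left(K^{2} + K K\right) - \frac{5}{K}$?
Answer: $-20376$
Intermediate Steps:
$n{\left(K \right)} = - \frac{5}{K} + 2 K^{2}$ ($n{\left(K \right)} = \left(K^{2} + K^{2}\right) - \frac{5}{K} = 2 K^{2} - \frac{5}{K} = - \frac{5}{K} + 2 K^{2}$)
$b = -2264$ ($b = \left(-24 + \frac{-5 + 2 \cdot 6^{3}}{6}\right) \left(-48\right) = \left(-24 + \frac{-5 + 2 \cdot 216}{6}\right) \left(-48\right) = \left(-24 + \frac{-5 + 432}{6}\right) \left(-48\right) = \left(-24 + \frac{1}{6} \cdot 427\right) \left(-48\right) = \left(-24 + \frac{427}{6}\right) \left(-48\right) = \frac{283}{6} \left(-48\right) = -2264$)
$W{\left(k \right)} = k^{2}$
$b W{\left(r \right)} = - 2264 \cdot 3^{2} = \left(-2264\right) 9 = -20376$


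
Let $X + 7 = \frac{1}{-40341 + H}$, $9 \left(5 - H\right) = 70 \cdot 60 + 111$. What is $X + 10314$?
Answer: $\frac{420680204}{40815} \approx 10307.0$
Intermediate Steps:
$H = -474$ ($H = 5 - \frac{70 \cdot 60 + 111}{9} = 5 - \frac{4200 + 111}{9} = 5 - 479 = -474$)
$X = - \frac{285706}{40815}$ ($X = -7 + \frac{1}{-40341 - 474} = -7 + \frac{1}{-40815} = -7 - \frac{1}{40815} = - \frac{285706}{40815} \approx -7.0$)
$X + 10314 = - \frac{285706}{40815} + 10314 = \frac{420680204}{40815}$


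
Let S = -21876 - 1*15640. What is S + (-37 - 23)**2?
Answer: -33916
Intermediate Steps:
S = -37516 (S = -21876 - 15640 = -37516)
S + (-37 - 23)**2 = -37516 + (-37 - 23)**2 = -37516 + (-60)**2 = -37516 + 3600 = -33916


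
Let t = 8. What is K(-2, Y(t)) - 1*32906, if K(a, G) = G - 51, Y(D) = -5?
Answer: -32962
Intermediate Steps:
K(a, G) = -51 + G
K(-2, Y(t)) - 1*32906 = (-51 - 5) - 1*32906 = -56 - 32906 = -32962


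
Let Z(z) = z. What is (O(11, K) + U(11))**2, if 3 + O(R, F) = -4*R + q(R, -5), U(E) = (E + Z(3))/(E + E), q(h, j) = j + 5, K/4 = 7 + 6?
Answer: 260100/121 ≈ 2149.6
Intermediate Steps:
K = 52 (K = 4*(7 + 6) = 4*13 = 52)
q(h, j) = 5 + j
U(E) = (3 + E)/(2*E) (U(E) = (E + 3)/(E + E) = (3 + E)/((2*E)) = (3 + E)*(1/(2*E)) = (3 + E)/(2*E))
O(R, F) = -3 - 4*R (O(R, F) = -3 + (-4*R + (5 - 5)) = -3 + (-4*R + 0) = -3 - 4*R)
(O(11, K) + U(11))**2 = ((-3 - 4*11) + (1/2)*(3 + 11)/11)**2 = ((-3 - 44) + (1/2)*(1/11)*14)**2 = (-47 + 7/11)**2 = (-510/11)**2 = 260100/121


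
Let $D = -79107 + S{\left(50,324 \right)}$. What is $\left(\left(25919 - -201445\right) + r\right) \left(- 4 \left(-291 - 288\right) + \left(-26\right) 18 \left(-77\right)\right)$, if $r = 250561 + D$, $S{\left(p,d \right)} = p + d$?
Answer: $15309811584$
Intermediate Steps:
$S{\left(p,d \right)} = d + p$
$D = -78733$ ($D = -79107 + \left(324 + 50\right) = -79107 + 374 = -78733$)
$r = 171828$ ($r = 250561 - 78733 = 171828$)
$\left(\left(25919 - -201445\right) + r\right) \left(- 4 \left(-291 - 288\right) + \left(-26\right) 18 \left(-77\right)\right) = \left(\left(25919 - -201445\right) + 171828\right) \left(- 4 \left(-291 - 288\right) + \left(-26\right) 18 \left(-77\right)\right) = \left(\left(25919 + 201445\right) + 171828\right) \left(\left(-4\right) \left(-579\right) - -36036\right) = \left(227364 + 171828\right) \left(2316 + 36036\right) = 399192 \cdot 38352 = 15309811584$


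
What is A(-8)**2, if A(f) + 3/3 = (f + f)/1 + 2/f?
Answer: 4761/16 ≈ 297.56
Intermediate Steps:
A(f) = -1 + 2*f + 2/f (A(f) = -1 + ((f + f)/1 + 2/f) = -1 + ((2*f)*1 + 2/f) = -1 + (2*f + 2/f) = -1 + 2*f + 2/f)
A(-8)**2 = (-1 + 2*(-8) + 2/(-8))**2 = (-1 - 16 + 2*(-1/8))**2 = (-1 - 16 - 1/4)**2 = (-69/4)**2 = 4761/16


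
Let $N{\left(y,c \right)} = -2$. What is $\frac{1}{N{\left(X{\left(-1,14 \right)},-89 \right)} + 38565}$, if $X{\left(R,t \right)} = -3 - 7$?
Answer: $\frac{1}{38563} \approx 2.5932 \cdot 10^{-5}$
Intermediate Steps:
$X{\left(R,t \right)} = -10$
$\frac{1}{N{\left(X{\left(-1,14 \right)},-89 \right)} + 38565} = \frac{1}{-2 + 38565} = \frac{1}{38563}$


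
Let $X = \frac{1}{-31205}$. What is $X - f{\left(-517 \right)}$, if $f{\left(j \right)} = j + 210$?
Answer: $\frac{9579934}{31205} \approx 307.0$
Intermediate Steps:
$f{\left(j \right)} = 210 + j$
$X = - \frac{1}{31205} \approx -3.2046 \cdot 10^{-5}$
$X - f{\left(-517 \right)} = - \frac{1}{31205} - \left(210 - 517\right) = - \frac{1}{31205} - -307 = - \frac{1}{31205} + 307 = \frac{9579934}{31205}$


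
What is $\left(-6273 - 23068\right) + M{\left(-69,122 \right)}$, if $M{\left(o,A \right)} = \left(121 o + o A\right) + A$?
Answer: $-45986$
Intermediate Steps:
$M{\left(o,A \right)} = A + 121 o + A o$ ($M{\left(o,A \right)} = \left(121 o + A o\right) + A = A + 121 o + A o$)
$\left(-6273 - 23068\right) + M{\left(-69,122 \right)} = \left(-6273 - 23068\right) + \left(122 + 121 \left(-69\right) + 122 \left(-69\right)\right) = -29341 - 16645 = -45986$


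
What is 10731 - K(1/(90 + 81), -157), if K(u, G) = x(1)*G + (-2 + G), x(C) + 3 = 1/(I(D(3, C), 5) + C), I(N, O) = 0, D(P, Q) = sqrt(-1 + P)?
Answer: 10576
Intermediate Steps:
x(C) = -3 + 1/C (x(C) = -3 + 1/(0 + C) = -3 + 1/C)
K(u, G) = -2 - G (K(u, G) = (-3 + 1/1)*G + (-2 + G) = (-3 + 1)*G + (-2 + G) = -2*G + (-2 + G) = -2 - G)
10731 - K(1/(90 + 81), -157) = 10731 - (-2 - 1*(-157)) = 10731 - (-2 + 157) = 10731 - 1*155 = 10731 - 155 = 10576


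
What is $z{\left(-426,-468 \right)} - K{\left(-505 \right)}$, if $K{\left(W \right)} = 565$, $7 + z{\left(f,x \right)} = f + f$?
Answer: $-1424$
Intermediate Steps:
$z{\left(f,x \right)} = -7 + 2 f$ ($z{\left(f,x \right)} = -7 + \left(f + f\right) = -7 + 2 f$)
$z{\left(-426,-468 \right)} - K{\left(-505 \right)} = \left(-7 + 2 \left(-426\right)\right) - 565 = \left(-7 - 852\right) - 565 = -859 - 565 = -1424$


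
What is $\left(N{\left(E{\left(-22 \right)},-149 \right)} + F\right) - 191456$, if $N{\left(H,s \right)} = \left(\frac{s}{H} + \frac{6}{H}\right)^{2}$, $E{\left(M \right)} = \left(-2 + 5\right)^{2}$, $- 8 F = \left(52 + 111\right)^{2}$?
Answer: $- \frac{126051985}{648} \approx -1.9452 \cdot 10^{5}$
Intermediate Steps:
$F = - \frac{26569}{8}$ ($F = - \frac{\left(52 + 111\right)^{2}}{8} = - \frac{163^{2}}{8} = \left(- \frac{1}{8}\right) 26569 = - \frac{26569}{8} \approx -3321.1$)
$E{\left(M \right)} = 9$ ($E{\left(M \right)} = 3^{2} = 9$)
$N{\left(H,s \right)} = \left(\frac{6}{H} + \frac{s}{H}\right)^{2}$
$\left(N{\left(E{\left(-22 \right)},-149 \right)} + F\right) - 191456 = \left(\frac{\left(6 - 149\right)^{2}}{81} - \frac{26569}{8}\right) - 191456 = \left(\frac{\left(-143\right)^{2}}{81} - \frac{26569}{8}\right) - 191456 = \left(\frac{1}{81} \cdot 20449 - \frac{26569}{8}\right) - 191456 = \left(\frac{20449}{81} - \frac{26569}{8}\right) - 191456 = - \frac{1988497}{648} - 191456 = - \frac{126051985}{648}$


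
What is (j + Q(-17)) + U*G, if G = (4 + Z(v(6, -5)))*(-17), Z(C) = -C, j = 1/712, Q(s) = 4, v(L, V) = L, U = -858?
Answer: -20767615/712 ≈ -29168.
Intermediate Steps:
j = 1/712 ≈ 0.0014045
G = 34 (G = (4 - 1*6)*(-17) = (4 - 6)*(-17) = -2*(-17) = 34)
(j + Q(-17)) + U*G = (1/712 + 4) - 858*34 = 2849/712 - 29172 = -20767615/712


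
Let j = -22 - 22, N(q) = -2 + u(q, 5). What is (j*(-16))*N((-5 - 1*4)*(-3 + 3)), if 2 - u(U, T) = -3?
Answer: 2112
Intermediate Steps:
u(U, T) = 5 (u(U, T) = 2 - 1*(-3) = 2 + 3 = 5)
N(q) = 3 (N(q) = -2 + 5 = 3)
j = -44
(j*(-16))*N((-5 - 1*4)*(-3 + 3)) = -44*(-16)*3 = 704*3 = 2112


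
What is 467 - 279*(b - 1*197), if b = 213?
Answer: -3997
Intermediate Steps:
467 - 279*(b - 1*197) = 467 - 279*(213 - 1*197) = 467 - 279*(213 - 197) = 467 - 279*16 = 467 - 4464 = -3997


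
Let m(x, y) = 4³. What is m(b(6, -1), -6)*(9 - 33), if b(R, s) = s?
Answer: -1536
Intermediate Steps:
m(x, y) = 64
m(b(6, -1), -6)*(9 - 33) = 64*(9 - 33) = 64*(-24) = -1536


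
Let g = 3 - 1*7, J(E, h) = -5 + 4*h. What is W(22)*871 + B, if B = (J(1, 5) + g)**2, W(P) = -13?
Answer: -11202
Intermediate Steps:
g = -4 (g = 3 - 7 = -4)
B = 121 (B = ((-5 + 4*5) - 4)**2 = ((-5 + 20) - 4)**2 = (15 - 4)**2 = 11**2 = 121)
W(22)*871 + B = -13*871 + 121 = -11323 + 121 = -11202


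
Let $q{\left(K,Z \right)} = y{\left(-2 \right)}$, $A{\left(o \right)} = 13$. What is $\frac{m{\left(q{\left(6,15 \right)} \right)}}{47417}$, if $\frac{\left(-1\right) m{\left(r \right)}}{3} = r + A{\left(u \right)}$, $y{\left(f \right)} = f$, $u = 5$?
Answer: $- \frac{33}{47417} \approx -0.00069595$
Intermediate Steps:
$q{\left(K,Z \right)} = -2$
$m{\left(r \right)} = -39 - 3 r$ ($m{\left(r \right)} = - 3 \left(r + 13\right) = - 3 \left(13 + r\right) = -39 - 3 r$)
$\frac{m{\left(q{\left(6,15 \right)} \right)}}{47417} = \frac{-39 - -6}{47417} = \left(-39 + 6\right) \frac{1}{47417} = \left(-33\right) \frac{1}{47417} = - \frac{33}{47417}$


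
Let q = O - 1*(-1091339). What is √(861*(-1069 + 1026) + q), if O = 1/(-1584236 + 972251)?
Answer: √394868374898849115/611985 ≈ 1026.8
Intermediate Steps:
O = -1/611985 (O = 1/(-611985) = -1/611985 ≈ -1.6340e-6)
q = 667883097914/611985 (q = -1/611985 - 1*(-1091339) = -1/611985 + 1091339 = 667883097914/611985 ≈ 1.0913e+6)
√(861*(-1069 + 1026) + q) = √(861*(-1069 + 1026) + 667883097914/611985) = √(861*(-43) + 667883097914/611985) = √(-37023 + 667883097914/611985) = √(645225577259/611985) = √394868374898849115/611985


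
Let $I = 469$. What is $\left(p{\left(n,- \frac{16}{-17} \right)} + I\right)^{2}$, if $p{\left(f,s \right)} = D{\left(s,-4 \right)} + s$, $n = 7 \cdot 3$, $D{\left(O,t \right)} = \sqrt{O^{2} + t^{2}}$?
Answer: $\frac{63829001}{289} + \frac{63912 \sqrt{305}}{289} \approx 2.2472 \cdot 10^{5}$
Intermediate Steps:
$n = 21$
$p{\left(f,s \right)} = s + \sqrt{16 + s^{2}}$ ($p{\left(f,s \right)} = \sqrt{s^{2} + \left(-4\right)^{2}} + s = \sqrt{s^{2} + 16} + s = \sqrt{16 + s^{2}} + s = s + \sqrt{16 + s^{2}}$)
$\left(p{\left(n,- \frac{16}{-17} \right)} + I\right)^{2} = \left(\left(- \frac{16}{-17} + \sqrt{16 + \left(- \frac{16}{-17}\right)^{2}}\right) + 469\right)^{2} = \left(\left(\left(-16\right) \left(- \frac{1}{17}\right) + \sqrt{16 + \left(\left(-16\right) \left(- \frac{1}{17}\right)\right)^{2}}\right) + 469\right)^{2} = \left(\left(\frac{16}{17} + \sqrt{16 + \left(\frac{16}{17}\right)^{2}}\right) + 469\right)^{2} = \left(\left(\frac{16}{17} + \sqrt{16 + \frac{256}{289}}\right) + 469\right)^{2} = \left(\left(\frac{16}{17} + \sqrt{\frac{4880}{289}}\right) + 469\right)^{2} = \left(\left(\frac{16}{17} + \frac{4 \sqrt{305}}{17}\right) + 469\right)^{2} = \left(\frac{7989}{17} + \frac{4 \sqrt{305}}{17}\right)^{2}$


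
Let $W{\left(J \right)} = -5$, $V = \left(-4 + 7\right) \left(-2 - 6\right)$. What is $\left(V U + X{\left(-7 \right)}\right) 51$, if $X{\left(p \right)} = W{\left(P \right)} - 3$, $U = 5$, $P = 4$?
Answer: $-6528$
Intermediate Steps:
$V = -24$ ($V = 3 \left(-8\right) = -24$)
$X{\left(p \right)} = -8$ ($X{\left(p \right)} = -5 - 3 = -8$)
$\left(V U + X{\left(-7 \right)}\right) 51 = \left(\left(-24\right) 5 - 8\right) 51 = \left(-120 - 8\right) 51 = \left(-128\right) 51 = -6528$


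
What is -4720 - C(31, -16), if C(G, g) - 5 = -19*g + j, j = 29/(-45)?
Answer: -226276/45 ≈ -5028.4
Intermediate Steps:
j = -29/45 (j = 29*(-1/45) = -29/45 ≈ -0.64444)
C(G, g) = 196/45 - 19*g (C(G, g) = 5 + (-19*g - 29/45) = 5 + (-29/45 - 19*g) = 196/45 - 19*g)
-4720 - C(31, -16) = -4720 - (196/45 - 19*(-16)) = -4720 - (196/45 + 304) = -4720 - 1*13876/45 = -4720 - 13876/45 = -226276/45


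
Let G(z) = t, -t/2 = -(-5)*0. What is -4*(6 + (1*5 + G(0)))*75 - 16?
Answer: -3316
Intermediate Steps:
t = 0 (t = -(-2)*(-5*0) = -(-2)*0 = -2*0 = 0)
G(z) = 0
-4*(6 + (1*5 + G(0)))*75 - 16 = -4*(6 + (1*5 + 0))*75 - 16 = -4*(6 + (5 + 0))*75 - 16 = -4*(6 + 5)*75 - 16 = -4*11*75 - 16 = -44*75 - 16 = -3300 - 16 = -3316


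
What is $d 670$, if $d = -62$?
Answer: $-41540$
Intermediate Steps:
$d 670 = \left(-62\right) 670 = -41540$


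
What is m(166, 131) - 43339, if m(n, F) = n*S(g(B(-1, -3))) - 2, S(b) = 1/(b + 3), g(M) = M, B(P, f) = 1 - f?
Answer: -303221/7 ≈ -43317.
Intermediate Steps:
S(b) = 1/(3 + b)
m(n, F) = -2 + n/7 (m(n, F) = n/(3 + (1 - 1*(-3))) - 2 = n/(3 + (1 + 3)) - 2 = n/(3 + 4) - 2 = n/7 - 2 = -2 + n/7)
m(166, 131) - 43339 = (-2 + (1/7)*166) - 43339 = (-2 + 166/7) - 43339 = 152/7 - 43339 = -303221/7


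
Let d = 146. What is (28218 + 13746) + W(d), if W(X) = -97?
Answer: 41867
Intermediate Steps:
(28218 + 13746) + W(d) = (28218 + 13746) - 97 = 41964 - 97 = 41867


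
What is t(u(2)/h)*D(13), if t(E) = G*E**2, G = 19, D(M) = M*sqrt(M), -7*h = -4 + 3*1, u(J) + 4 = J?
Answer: 48412*sqrt(13) ≈ 1.7455e+5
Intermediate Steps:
u(J) = -4 + J
h = 1/7 (h = -(-4 + 3*1)/7 = -(-4 + 3)/7 = -1/7*(-1) = 1/7 ≈ 0.14286)
D(M) = M**(3/2)
t(E) = 19*E**2
t(u(2)/h)*D(13) = (19*((-4 + 2)/(1/7))**2)*13**(3/2) = (19*(-2*7)**2)*(13*sqrt(13)) = (19*(-14)**2)*(13*sqrt(13)) = (19*196)*(13*sqrt(13)) = 3724*(13*sqrt(13)) = 48412*sqrt(13)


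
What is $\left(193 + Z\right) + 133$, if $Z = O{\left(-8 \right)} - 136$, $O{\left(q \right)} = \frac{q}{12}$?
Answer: $\frac{568}{3} \approx 189.33$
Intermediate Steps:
$O{\left(q \right)} = \frac{q}{12}$ ($O{\left(q \right)} = q \frac{1}{12} = \frac{q}{12}$)
$Z = - \frac{410}{3}$ ($Z = \frac{1}{12} \left(-8\right) - 136 = - \frac{2}{3} - 136 = - \frac{410}{3} \approx -136.67$)
$\left(193 + Z\right) + 133 = \left(193 - \frac{410}{3}\right) + 133 = \frac{169}{3} + 133 = \frac{568}{3}$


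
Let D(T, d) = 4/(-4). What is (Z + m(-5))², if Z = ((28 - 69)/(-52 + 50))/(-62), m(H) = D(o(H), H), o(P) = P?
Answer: 27225/15376 ≈ 1.7706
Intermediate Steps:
D(T, d) = -1 (D(T, d) = 4*(-¼) = -1)
m(H) = -1
Z = -41/124 (Z = -41/(-2)*(-1/62) = -41*(-½)*(-1/62) = (41/2)*(-1/62) = -41/124 ≈ -0.33065)
(Z + m(-5))² = (-41/124 - 1)² = (-165/124)² = 27225/15376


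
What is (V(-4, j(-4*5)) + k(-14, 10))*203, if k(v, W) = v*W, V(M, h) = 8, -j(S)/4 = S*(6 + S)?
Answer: -26796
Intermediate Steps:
j(S) = -4*S*(6 + S)
k(v, W) = W*v
(V(-4, j(-4*5)) + k(-14, 10))*203 = (8 + 10*(-14))*203 = (8 - 140)*203 = -132*203 = -26796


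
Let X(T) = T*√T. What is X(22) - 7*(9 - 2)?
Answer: -49 + 22*√22 ≈ 54.189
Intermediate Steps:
X(T) = T^(3/2)
X(22) - 7*(9 - 2) = 22^(3/2) - 7*(9 - 2) = 22*√22 - 7*7 = 22*√22 - 49 = -49 + 22*√22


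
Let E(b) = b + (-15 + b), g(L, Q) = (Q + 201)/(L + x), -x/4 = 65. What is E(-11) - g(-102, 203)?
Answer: -6495/181 ≈ -35.884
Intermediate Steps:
x = -260 (x = -4*65 = -260)
g(L, Q) = (201 + Q)/(-260 + L) (g(L, Q) = (Q + 201)/(L - 260) = (201 + Q)/(-260 + L))
E(b) = -15 + 2*b
E(-11) - g(-102, 203) = (-15 + 2*(-11)) - (201 + 203)/(-260 - 102) = (-15 - 22) - 404/(-362) = -37 - (-1)*404/362 = -37 - 1*(-202/181) = -37 + 202/181 = -6495/181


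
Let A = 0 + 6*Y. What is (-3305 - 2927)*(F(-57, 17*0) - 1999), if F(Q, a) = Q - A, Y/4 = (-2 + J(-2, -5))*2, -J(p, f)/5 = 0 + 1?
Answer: 10719040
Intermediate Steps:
J(p, f) = -5 (J(p, f) = -5*(0 + 1) = -5*1 = -5)
Y = -56 (Y = 4*((-2 - 5)*2) = 4*(-7*2) = 4*(-14) = -56)
A = -336 (A = 0 + 6*(-56) = 0 - 336 = -336)
F(Q, a) = 336 + Q (F(Q, a) = Q - 1*(-336) = Q + 336 = 336 + Q)
(-3305 - 2927)*(F(-57, 17*0) - 1999) = (-3305 - 2927)*((336 - 57) - 1999) = -6232*(279 - 1999) = -6232*(-1720) = 10719040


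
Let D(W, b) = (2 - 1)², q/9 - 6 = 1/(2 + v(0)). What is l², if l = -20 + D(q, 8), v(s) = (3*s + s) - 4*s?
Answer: 361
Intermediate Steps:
v(s) = 0 (v(s) = 4*s - 4*s = 0)
q = 117/2 (q = 54 + 9/(2 + 0) = 54 + 9/2 = 117/2 ≈ 58.500)
D(W, b) = 1 (D(W, b) = 1² = 1)
l = -19 (l = -20 + 1 = -19)
l² = (-19)² = 361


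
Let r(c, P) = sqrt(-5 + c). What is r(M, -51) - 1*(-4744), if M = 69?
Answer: 4752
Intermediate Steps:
r(M, -51) - 1*(-4744) = sqrt(-5 + 69) - 1*(-4744) = sqrt(64) + 4744 = 8 + 4744 = 4752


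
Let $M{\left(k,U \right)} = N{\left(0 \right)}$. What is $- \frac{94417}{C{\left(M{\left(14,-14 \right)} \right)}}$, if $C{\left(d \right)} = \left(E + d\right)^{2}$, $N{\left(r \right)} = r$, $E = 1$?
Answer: $-94417$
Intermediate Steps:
$M{\left(k,U \right)} = 0$
$C{\left(d \right)} = \left(1 + d\right)^{2}$
$- \frac{94417}{C{\left(M{\left(14,-14 \right)} \right)}} = - \frac{94417}{\left(1 + 0\right)^{2}} = - \frac{94417}{1^{2}} = - \frac{94417}{1} = \left(-94417\right) 1 = -94417$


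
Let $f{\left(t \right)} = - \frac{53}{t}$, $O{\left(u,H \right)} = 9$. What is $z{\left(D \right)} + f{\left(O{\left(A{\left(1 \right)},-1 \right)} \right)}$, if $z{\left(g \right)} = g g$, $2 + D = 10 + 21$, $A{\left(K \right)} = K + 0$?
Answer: $\frac{7516}{9} \approx 835.11$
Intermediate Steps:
$A{\left(K \right)} = K$
$D = 29$ ($D = -2 + \left(10 + 21\right) = -2 + 31 = 29$)
$z{\left(g \right)} = g^{2}$
$z{\left(D \right)} + f{\left(O{\left(A{\left(1 \right)},-1 \right)} \right)} = 29^{2} - \frac{53}{9} = 841 - \frac{53}{9} = \frac{7516}{9}$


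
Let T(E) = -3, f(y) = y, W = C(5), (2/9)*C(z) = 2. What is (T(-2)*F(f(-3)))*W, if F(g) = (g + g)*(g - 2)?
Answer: -810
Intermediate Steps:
C(z) = 9 (C(z) = (9/2)*2 = 9)
W = 9
F(g) = 2*g*(-2 + g) (F(g) = (2*g)*(-2 + g) = 2*g*(-2 + g))
(T(-2)*F(f(-3)))*W = -6*(-3)*(-2 - 3)*9 = -6*(-3)*(-5)*9 = -3*30*9 = -90*9 = -810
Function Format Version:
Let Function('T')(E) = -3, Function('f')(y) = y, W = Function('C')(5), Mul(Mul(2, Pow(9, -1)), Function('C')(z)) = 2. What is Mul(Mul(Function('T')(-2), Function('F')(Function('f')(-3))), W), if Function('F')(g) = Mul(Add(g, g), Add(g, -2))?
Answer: -810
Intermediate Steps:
Function('C')(z) = 9 (Function('C')(z) = Mul(Rational(9, 2), 2) = 9)
W = 9
Function('F')(g) = Mul(2, g, Add(-2, g)) (Function('F')(g) = Mul(Mul(2, g), Add(-2, g)) = Mul(2, g, Add(-2, g)))
Mul(Mul(Function('T')(-2), Function('F')(Function('f')(-3))), W) = Mul(Mul(-3, Mul(2, -3, Add(-2, -3))), 9) = Mul(Mul(-3, Mul(2, -3, -5)), 9) = Mul(Mul(-3, 30), 9) = Mul(-90, 9) = -810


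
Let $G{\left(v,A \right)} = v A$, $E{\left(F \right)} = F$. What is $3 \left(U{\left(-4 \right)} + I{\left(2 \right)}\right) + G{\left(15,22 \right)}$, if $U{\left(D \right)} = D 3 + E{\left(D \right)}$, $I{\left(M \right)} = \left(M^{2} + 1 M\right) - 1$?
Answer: $297$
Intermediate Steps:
$G{\left(v,A \right)} = A v$
$I{\left(M \right)} = -1 + M + M^{2}$ ($I{\left(M \right)} = \left(M^{2} + M\right) - 1 = \left(M + M^{2}\right) - 1 = -1 + M + M^{2}$)
$U{\left(D \right)} = 4 D$ ($U{\left(D \right)} = D 3 + D = 3 D + D = 4 D$)
$3 \left(U{\left(-4 \right)} + I{\left(2 \right)}\right) + G{\left(15,22 \right)} = 3 \left(4 \left(-4\right) + \left(-1 + 2 + 2^{2}\right)\right) + 22 \cdot 15 = 3 \left(-16 + \left(-1 + 2 + 4\right)\right) + 330 = 3 \left(-16 + 5\right) + 330 = 3 \left(-11\right) + 330 = -33 + 330 = 297$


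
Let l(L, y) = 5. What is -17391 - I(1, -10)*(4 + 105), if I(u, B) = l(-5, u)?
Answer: -17936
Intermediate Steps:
I(u, B) = 5
-17391 - I(1, -10)*(4 + 105) = -17391 - 5*(4 + 105) = -17391 - 5*109 = -17391 - 1*545 = -17391 - 545 = -17936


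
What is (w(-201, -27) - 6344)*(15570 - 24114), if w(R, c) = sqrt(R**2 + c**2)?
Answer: 54203136 - 25632*sqrt(4570) ≈ 5.2470e+7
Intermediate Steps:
(w(-201, -27) - 6344)*(15570 - 24114) = (sqrt((-201)**2 + (-27)**2) - 6344)*(15570 - 24114) = (sqrt(40401 + 729) - 6344)*(-8544) = (sqrt(41130) - 6344)*(-8544) = (3*sqrt(4570) - 6344)*(-8544) = (-6344 + 3*sqrt(4570))*(-8544) = 54203136 - 25632*sqrt(4570)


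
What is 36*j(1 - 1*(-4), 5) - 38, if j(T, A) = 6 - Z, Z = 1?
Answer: 142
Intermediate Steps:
j(T, A) = 5 (j(T, A) = 6 - 1*1 = 6 - 1 = 5)
36*j(1 - 1*(-4), 5) - 38 = 36*5 - 38 = 180 - 38 = 142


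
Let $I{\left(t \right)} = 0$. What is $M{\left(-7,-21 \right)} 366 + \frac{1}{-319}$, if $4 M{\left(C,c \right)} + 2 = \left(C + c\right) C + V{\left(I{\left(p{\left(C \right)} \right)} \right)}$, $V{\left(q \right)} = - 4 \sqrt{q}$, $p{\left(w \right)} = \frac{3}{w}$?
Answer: $\frac{5662568}{319} \approx 17751.0$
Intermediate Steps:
$M{\left(C,c \right)} = - \frac{1}{2} + \frac{C \left(C + c\right)}{4}$ ($M{\left(C,c \right)} = - \frac{1}{2} + \frac{\left(C + c\right) C - 4 \sqrt{0}}{4} = - \frac{1}{2} + \frac{C \left(C + c\right) - 0}{4} = - \frac{1}{2} + \frac{C \left(C + c\right) + 0}{4} = - \frac{1}{2} + \frac{C \left(C + c\right)}{4}$)
$M{\left(-7,-21 \right)} 366 + \frac{1}{-319} = \left(- \frac{1}{2} + \frac{\left(-7\right)^{2}}{4} + \frac{1}{4} \left(-7\right) \left(-21\right)\right) 366 + \frac{1}{-319} = \left(- \frac{1}{2} + \frac{1}{4} \cdot 49 + \frac{147}{4}\right) 366 - \frac{1}{319} = \left(- \frac{1}{2} + \frac{49}{4} + \frac{147}{4}\right) 366 - \frac{1}{319} = \frac{97}{2} \cdot 366 - \frac{1}{319} = 17751 - \frac{1}{319} = \frac{5662568}{319}$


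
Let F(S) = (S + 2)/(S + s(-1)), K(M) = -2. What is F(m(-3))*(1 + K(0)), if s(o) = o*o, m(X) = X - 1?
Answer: -2/3 ≈ -0.66667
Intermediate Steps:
m(X) = -1 + X
s(o) = o**2
F(S) = (2 + S)/(1 + S) (F(S) = (S + 2)/(S + (-1)**2) = (2 + S)/(S + 1) = (2 + S)/(1 + S))
F(m(-3))*(1 + K(0)) = ((2 + (-1 - 3))/(1 + (-1 - 3)))*(1 - 2) = ((2 - 4)/(1 - 4))*(-1) = (-2/(-3))*(-1) = -1/3*(-2)*(-1) = (2/3)*(-1) = -2/3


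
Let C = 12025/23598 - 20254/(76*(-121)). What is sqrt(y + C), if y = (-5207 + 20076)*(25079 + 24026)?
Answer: sqrt(1366597876587475611)/43263 ≈ 27021.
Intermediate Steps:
y = 730142245 (y = 14869*49105 = 730142245)
C = 3871946/1427679 (C = 12025*(1/23598) - 20254/(-9196) = 12025/23598 - 20254*(-1/9196) = 12025/23598 + 533/242 = 3871946/1427679 ≈ 2.7121)
sqrt(y + C) = sqrt(730142245 + 3871946/1427679) = sqrt(1042408754071301/1427679) = sqrt(1366597876587475611)/43263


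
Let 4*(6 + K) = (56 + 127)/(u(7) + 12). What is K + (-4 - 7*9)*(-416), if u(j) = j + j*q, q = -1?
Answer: 445917/16 ≈ 27870.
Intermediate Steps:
u(j) = 0 (u(j) = j + j*(-1) = j - j = 0)
K = -35/16 (K = -6 + ((56 + 127)/(0 + 12))/4 = -6 + (183/12)/4 = -6 + (183*(1/12))/4 = -6 + (¼)*(61/4) = -6 + 61/16 = -35/16 ≈ -2.1875)
K + (-4 - 7*9)*(-416) = -35/16 + (-4 - 7*9)*(-416) = -35/16 + (-4 - 63)*(-416) = -35/16 - 67*(-416) = -35/16 + 27872 = 445917/16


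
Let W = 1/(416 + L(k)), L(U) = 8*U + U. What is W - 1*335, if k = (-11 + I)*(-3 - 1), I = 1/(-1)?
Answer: -284079/848 ≈ -335.00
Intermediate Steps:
I = -1
k = 48 (k = (-11 - 1)*(-3 - 1) = -12*(-4) = 48)
L(U) = 9*U
W = 1/848 (W = 1/(416 + 9*48) = 1/(416 + 432) = 1/848 ≈ 0.0011792)
W - 1*335 = 1/848 - 1*335 = 1/848 - 335 = -284079/848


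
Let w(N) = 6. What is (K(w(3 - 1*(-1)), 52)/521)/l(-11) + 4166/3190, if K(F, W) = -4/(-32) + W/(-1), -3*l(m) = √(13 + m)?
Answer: 2083/1595 + 1245*√2/8336 ≈ 1.5172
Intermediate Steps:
l(m) = -√(13 + m)/3
K(F, W) = ⅛ - W (K(F, W) = -4*(-1/32) + W*(-1) = ⅛ - W)
(K(w(3 - 1*(-1)), 52)/521)/l(-11) + 4166/3190 = ((⅛ - 1*52)/521)/((-√(13 - 11)/3)) + 4166/3190 = ((⅛ - 52)*(1/521))/((-√2/3)) + 4166*(1/3190) = (-415/8*1/521)*(-3*√2/2) + 2083/1595 = -(-1245)*√2/8336 + 2083/1595 = 1245*√2/8336 + 2083/1595 = 2083/1595 + 1245*√2/8336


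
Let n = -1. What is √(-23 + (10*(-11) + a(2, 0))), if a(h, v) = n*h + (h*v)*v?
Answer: 3*I*√15 ≈ 11.619*I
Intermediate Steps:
a(h, v) = -h + h*v² (a(h, v) = -h + (h*v)*v = -h + h*v²)
√(-23 + (10*(-11) + a(2, 0))) = √(-23 + (10*(-11) + 2*(-1 + 0²))) = √(-23 + (-110 + 2*(-1 + 0))) = √(-23 + (-110 + 2*(-1))) = √(-23 + (-110 - 2)) = √(-23 - 112) = √(-135) = 3*I*√15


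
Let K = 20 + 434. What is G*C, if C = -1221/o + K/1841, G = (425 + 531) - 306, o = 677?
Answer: -1261326950/1246357 ≈ -1012.0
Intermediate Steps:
K = 454
G = 650 (G = 956 - 306 = 650)
C = -1940503/1246357 (C = -1221/677 + 454/1841 = -1940503/1246357 ≈ -1.5569)
G*C = 650*(-1940503/1246357) = -1261326950/1246357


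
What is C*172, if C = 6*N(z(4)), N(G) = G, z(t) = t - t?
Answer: 0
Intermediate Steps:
z(t) = 0
C = 0 (C = 6*0 = 0)
C*172 = 0*172 = 0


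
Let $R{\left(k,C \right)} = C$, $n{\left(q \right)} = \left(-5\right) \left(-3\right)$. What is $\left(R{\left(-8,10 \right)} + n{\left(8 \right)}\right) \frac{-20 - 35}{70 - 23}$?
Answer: $- \frac{1375}{47} \approx -29.255$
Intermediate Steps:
$n{\left(q \right)} = 15$
$\left(R{\left(-8,10 \right)} + n{\left(8 \right)}\right) \frac{-20 - 35}{70 - 23} = \left(10 + 15\right) \frac{-20 - 35}{70 - 23} = 25 \left(- \frac{55}{47}\right) = - \frac{1375}{47}$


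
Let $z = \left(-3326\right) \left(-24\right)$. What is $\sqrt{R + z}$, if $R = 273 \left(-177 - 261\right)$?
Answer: $5 i \sqrt{1590} \approx 199.37 i$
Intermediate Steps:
$R = -119574$ ($R = 273 \left(-438\right) = -119574$)
$z = 79824$
$\sqrt{R + z} = \sqrt{-119574 + 79824} = \sqrt{-39750} = 5 i \sqrt{1590}$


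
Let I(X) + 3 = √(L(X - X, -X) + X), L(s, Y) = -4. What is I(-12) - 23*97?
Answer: -2234 + 4*I ≈ -2234.0 + 4.0*I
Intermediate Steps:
I(X) = -3 + √(-4 + X)
I(-12) - 23*97 = (-3 + √(-4 - 12)) - 23*97 = (-3 + √(-16)) - 2231 = (-3 + 4*I) - 2231 = -2234 + 4*I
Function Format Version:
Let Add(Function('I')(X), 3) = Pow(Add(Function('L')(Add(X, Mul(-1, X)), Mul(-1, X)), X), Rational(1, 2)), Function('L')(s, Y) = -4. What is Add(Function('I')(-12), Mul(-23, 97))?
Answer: Add(-2234, Mul(4, I)) ≈ Add(-2234.0, Mul(4.0000, I))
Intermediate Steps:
Function('I')(X) = Add(-3, Pow(Add(-4, X), Rational(1, 2)))
Add(Function('I')(-12), Mul(-23, 97)) = Add(Add(-3, Pow(Add(-4, -12), Rational(1, 2))), Mul(-23, 97)) = Add(Add(-3, Pow(-16, Rational(1, 2))), -2231) = Add(Add(-3, Mul(4, I)), -2231) = Add(-2234, Mul(4, I))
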